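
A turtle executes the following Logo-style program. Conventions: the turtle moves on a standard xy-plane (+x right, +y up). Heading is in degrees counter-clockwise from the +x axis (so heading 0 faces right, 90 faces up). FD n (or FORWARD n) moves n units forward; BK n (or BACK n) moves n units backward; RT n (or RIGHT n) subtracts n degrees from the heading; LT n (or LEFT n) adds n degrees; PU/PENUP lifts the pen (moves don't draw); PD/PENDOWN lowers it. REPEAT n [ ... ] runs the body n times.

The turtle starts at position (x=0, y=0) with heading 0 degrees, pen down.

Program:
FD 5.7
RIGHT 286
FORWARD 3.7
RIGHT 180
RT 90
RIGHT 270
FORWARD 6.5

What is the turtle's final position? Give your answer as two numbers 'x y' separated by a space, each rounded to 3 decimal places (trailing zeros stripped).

Answer: 4.928 -2.692

Derivation:
Executing turtle program step by step:
Start: pos=(0,0), heading=0, pen down
FD 5.7: (0,0) -> (5.7,0) [heading=0, draw]
RT 286: heading 0 -> 74
FD 3.7: (5.7,0) -> (6.72,3.557) [heading=74, draw]
RT 180: heading 74 -> 254
RT 90: heading 254 -> 164
RT 270: heading 164 -> 254
FD 6.5: (6.72,3.557) -> (4.928,-2.692) [heading=254, draw]
Final: pos=(4.928,-2.692), heading=254, 3 segment(s) drawn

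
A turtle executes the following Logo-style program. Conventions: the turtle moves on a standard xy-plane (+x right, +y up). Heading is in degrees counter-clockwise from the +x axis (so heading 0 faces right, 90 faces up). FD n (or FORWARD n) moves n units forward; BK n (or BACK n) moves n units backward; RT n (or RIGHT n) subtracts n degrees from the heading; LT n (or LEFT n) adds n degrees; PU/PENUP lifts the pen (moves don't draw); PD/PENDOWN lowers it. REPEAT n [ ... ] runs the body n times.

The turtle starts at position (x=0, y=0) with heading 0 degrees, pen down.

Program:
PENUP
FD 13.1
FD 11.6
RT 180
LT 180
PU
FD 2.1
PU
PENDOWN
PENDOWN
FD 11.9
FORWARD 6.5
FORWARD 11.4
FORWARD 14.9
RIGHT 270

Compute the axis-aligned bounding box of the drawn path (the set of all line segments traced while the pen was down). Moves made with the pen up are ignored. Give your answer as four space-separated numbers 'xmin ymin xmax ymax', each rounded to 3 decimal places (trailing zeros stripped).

Executing turtle program step by step:
Start: pos=(0,0), heading=0, pen down
PU: pen up
FD 13.1: (0,0) -> (13.1,0) [heading=0, move]
FD 11.6: (13.1,0) -> (24.7,0) [heading=0, move]
RT 180: heading 0 -> 180
LT 180: heading 180 -> 0
PU: pen up
FD 2.1: (24.7,0) -> (26.8,0) [heading=0, move]
PU: pen up
PD: pen down
PD: pen down
FD 11.9: (26.8,0) -> (38.7,0) [heading=0, draw]
FD 6.5: (38.7,0) -> (45.2,0) [heading=0, draw]
FD 11.4: (45.2,0) -> (56.6,0) [heading=0, draw]
FD 14.9: (56.6,0) -> (71.5,0) [heading=0, draw]
RT 270: heading 0 -> 90
Final: pos=(71.5,0), heading=90, 4 segment(s) drawn

Segment endpoints: x in {26.8, 38.7, 45.2, 56.6, 71.5}, y in {0}
xmin=26.8, ymin=0, xmax=71.5, ymax=0

Answer: 26.8 0 71.5 0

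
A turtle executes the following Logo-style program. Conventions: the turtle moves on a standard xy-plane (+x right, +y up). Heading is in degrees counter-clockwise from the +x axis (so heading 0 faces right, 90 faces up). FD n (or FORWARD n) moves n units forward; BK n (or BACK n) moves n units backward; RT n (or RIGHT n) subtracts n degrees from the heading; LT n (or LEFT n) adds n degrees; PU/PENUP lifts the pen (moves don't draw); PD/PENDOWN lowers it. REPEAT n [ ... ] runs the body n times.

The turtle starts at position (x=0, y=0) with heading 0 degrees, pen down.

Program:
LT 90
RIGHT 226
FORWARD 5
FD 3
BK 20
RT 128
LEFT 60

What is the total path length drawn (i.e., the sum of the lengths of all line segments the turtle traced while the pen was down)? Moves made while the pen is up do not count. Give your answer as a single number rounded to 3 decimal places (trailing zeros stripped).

Executing turtle program step by step:
Start: pos=(0,0), heading=0, pen down
LT 90: heading 0 -> 90
RT 226: heading 90 -> 224
FD 5: (0,0) -> (-3.597,-3.473) [heading=224, draw]
FD 3: (-3.597,-3.473) -> (-5.755,-5.557) [heading=224, draw]
BK 20: (-5.755,-5.557) -> (8.632,8.336) [heading=224, draw]
RT 128: heading 224 -> 96
LT 60: heading 96 -> 156
Final: pos=(8.632,8.336), heading=156, 3 segment(s) drawn

Segment lengths:
  seg 1: (0,0) -> (-3.597,-3.473), length = 5
  seg 2: (-3.597,-3.473) -> (-5.755,-5.557), length = 3
  seg 3: (-5.755,-5.557) -> (8.632,8.336), length = 20
Total = 28

Answer: 28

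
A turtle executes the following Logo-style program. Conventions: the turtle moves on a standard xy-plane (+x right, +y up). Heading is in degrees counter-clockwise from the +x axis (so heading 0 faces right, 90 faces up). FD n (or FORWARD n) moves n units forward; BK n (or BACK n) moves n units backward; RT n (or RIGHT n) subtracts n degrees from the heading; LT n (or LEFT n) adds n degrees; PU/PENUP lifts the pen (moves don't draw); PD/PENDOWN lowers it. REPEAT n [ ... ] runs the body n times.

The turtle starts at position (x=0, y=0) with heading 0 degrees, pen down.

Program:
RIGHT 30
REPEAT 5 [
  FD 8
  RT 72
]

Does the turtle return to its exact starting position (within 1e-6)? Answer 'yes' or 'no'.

Executing turtle program step by step:
Start: pos=(0,0), heading=0, pen down
RT 30: heading 0 -> 330
REPEAT 5 [
  -- iteration 1/5 --
  FD 8: (0,0) -> (6.928,-4) [heading=330, draw]
  RT 72: heading 330 -> 258
  -- iteration 2/5 --
  FD 8: (6.928,-4) -> (5.265,-11.825) [heading=258, draw]
  RT 72: heading 258 -> 186
  -- iteration 3/5 --
  FD 8: (5.265,-11.825) -> (-2.691,-12.661) [heading=186, draw]
  RT 72: heading 186 -> 114
  -- iteration 4/5 --
  FD 8: (-2.691,-12.661) -> (-5.945,-5.353) [heading=114, draw]
  RT 72: heading 114 -> 42
  -- iteration 5/5 --
  FD 8: (-5.945,-5.353) -> (0,0) [heading=42, draw]
  RT 72: heading 42 -> 330
]
Final: pos=(0,0), heading=330, 5 segment(s) drawn

Start position: (0, 0)
Final position: (0, 0)
Distance = 0; < 1e-6 -> CLOSED

Answer: yes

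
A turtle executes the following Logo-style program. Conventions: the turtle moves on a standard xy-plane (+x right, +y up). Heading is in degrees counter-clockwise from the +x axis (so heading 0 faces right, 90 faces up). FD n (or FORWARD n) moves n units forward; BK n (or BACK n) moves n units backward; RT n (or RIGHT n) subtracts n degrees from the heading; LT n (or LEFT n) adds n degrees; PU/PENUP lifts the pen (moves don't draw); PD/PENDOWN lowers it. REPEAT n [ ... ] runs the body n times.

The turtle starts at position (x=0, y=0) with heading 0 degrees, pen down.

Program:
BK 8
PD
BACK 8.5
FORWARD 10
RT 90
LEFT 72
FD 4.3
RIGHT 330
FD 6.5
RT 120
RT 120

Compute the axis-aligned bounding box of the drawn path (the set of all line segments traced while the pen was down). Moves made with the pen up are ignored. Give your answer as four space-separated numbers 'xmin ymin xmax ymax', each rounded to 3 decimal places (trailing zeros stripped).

Answer: -16.5 -1.329 3.948 0.023

Derivation:
Executing turtle program step by step:
Start: pos=(0,0), heading=0, pen down
BK 8: (0,0) -> (-8,0) [heading=0, draw]
PD: pen down
BK 8.5: (-8,0) -> (-16.5,0) [heading=0, draw]
FD 10: (-16.5,0) -> (-6.5,0) [heading=0, draw]
RT 90: heading 0 -> 270
LT 72: heading 270 -> 342
FD 4.3: (-6.5,0) -> (-2.41,-1.329) [heading=342, draw]
RT 330: heading 342 -> 12
FD 6.5: (-2.41,-1.329) -> (3.948,0.023) [heading=12, draw]
RT 120: heading 12 -> 252
RT 120: heading 252 -> 132
Final: pos=(3.948,0.023), heading=132, 5 segment(s) drawn

Segment endpoints: x in {-16.5, -8, -6.5, -2.41, 0, 3.948}, y in {-1.329, 0, 0.023}
xmin=-16.5, ymin=-1.329, xmax=3.948, ymax=0.023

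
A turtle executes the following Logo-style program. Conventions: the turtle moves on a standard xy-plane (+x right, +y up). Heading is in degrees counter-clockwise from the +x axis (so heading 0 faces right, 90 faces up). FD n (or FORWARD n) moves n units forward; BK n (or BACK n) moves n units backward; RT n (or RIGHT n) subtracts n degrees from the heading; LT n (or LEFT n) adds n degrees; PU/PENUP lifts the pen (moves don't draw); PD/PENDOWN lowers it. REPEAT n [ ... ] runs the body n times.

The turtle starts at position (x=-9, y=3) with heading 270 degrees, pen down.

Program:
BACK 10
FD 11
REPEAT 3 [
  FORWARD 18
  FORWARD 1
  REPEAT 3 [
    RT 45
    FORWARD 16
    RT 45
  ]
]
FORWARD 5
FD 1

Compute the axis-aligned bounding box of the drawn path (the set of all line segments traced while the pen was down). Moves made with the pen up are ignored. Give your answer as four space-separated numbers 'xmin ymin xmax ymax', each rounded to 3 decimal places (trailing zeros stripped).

Answer: -31.627 -28.314 10 13.314

Derivation:
Executing turtle program step by step:
Start: pos=(-9,3), heading=270, pen down
BK 10: (-9,3) -> (-9,13) [heading=270, draw]
FD 11: (-9,13) -> (-9,2) [heading=270, draw]
REPEAT 3 [
  -- iteration 1/3 --
  FD 18: (-9,2) -> (-9,-16) [heading=270, draw]
  FD 1: (-9,-16) -> (-9,-17) [heading=270, draw]
  REPEAT 3 [
    -- iteration 1/3 --
    RT 45: heading 270 -> 225
    FD 16: (-9,-17) -> (-20.314,-28.314) [heading=225, draw]
    RT 45: heading 225 -> 180
    -- iteration 2/3 --
    RT 45: heading 180 -> 135
    FD 16: (-20.314,-28.314) -> (-31.627,-17) [heading=135, draw]
    RT 45: heading 135 -> 90
    -- iteration 3/3 --
    RT 45: heading 90 -> 45
    FD 16: (-31.627,-17) -> (-20.314,-5.686) [heading=45, draw]
    RT 45: heading 45 -> 0
  ]
  -- iteration 2/3 --
  FD 18: (-20.314,-5.686) -> (-2.314,-5.686) [heading=0, draw]
  FD 1: (-2.314,-5.686) -> (-1.314,-5.686) [heading=0, draw]
  REPEAT 3 [
    -- iteration 1/3 --
    RT 45: heading 0 -> 315
    FD 16: (-1.314,-5.686) -> (10,-17) [heading=315, draw]
    RT 45: heading 315 -> 270
    -- iteration 2/3 --
    RT 45: heading 270 -> 225
    FD 16: (10,-17) -> (-1.314,-28.314) [heading=225, draw]
    RT 45: heading 225 -> 180
    -- iteration 3/3 --
    RT 45: heading 180 -> 135
    FD 16: (-1.314,-28.314) -> (-12.627,-17) [heading=135, draw]
    RT 45: heading 135 -> 90
  ]
  -- iteration 3/3 --
  FD 18: (-12.627,-17) -> (-12.627,1) [heading=90, draw]
  FD 1: (-12.627,1) -> (-12.627,2) [heading=90, draw]
  REPEAT 3 [
    -- iteration 1/3 --
    RT 45: heading 90 -> 45
    FD 16: (-12.627,2) -> (-1.314,13.314) [heading=45, draw]
    RT 45: heading 45 -> 0
    -- iteration 2/3 --
    RT 45: heading 0 -> 315
    FD 16: (-1.314,13.314) -> (10,2) [heading=315, draw]
    RT 45: heading 315 -> 270
    -- iteration 3/3 --
    RT 45: heading 270 -> 225
    FD 16: (10,2) -> (-1.314,-9.314) [heading=225, draw]
    RT 45: heading 225 -> 180
  ]
]
FD 5: (-1.314,-9.314) -> (-6.314,-9.314) [heading=180, draw]
FD 1: (-6.314,-9.314) -> (-7.314,-9.314) [heading=180, draw]
Final: pos=(-7.314,-9.314), heading=180, 19 segment(s) drawn

Segment endpoints: x in {-31.627, -20.314, -12.627, -12.627, -9, -9, -9, -7.314, -6.314, -2.314, -1.314, -1.314, -1.314, -1.314, 10, 10}, y in {-28.314, -17, -16, -9.314, -9.314, -5.686, 1, 2, 2, 3, 13, 13.314}
xmin=-31.627, ymin=-28.314, xmax=10, ymax=13.314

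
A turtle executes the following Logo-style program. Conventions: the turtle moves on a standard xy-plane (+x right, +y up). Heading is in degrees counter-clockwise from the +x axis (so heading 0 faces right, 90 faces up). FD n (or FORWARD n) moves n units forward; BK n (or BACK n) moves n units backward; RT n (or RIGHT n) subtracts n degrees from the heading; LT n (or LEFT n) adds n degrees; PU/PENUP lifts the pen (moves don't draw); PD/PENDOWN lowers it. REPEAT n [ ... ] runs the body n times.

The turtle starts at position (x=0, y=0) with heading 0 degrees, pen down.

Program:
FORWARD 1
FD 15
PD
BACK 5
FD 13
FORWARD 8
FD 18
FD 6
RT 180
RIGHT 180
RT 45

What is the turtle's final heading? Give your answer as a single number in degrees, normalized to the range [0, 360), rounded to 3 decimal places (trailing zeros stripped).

Answer: 315

Derivation:
Executing turtle program step by step:
Start: pos=(0,0), heading=0, pen down
FD 1: (0,0) -> (1,0) [heading=0, draw]
FD 15: (1,0) -> (16,0) [heading=0, draw]
PD: pen down
BK 5: (16,0) -> (11,0) [heading=0, draw]
FD 13: (11,0) -> (24,0) [heading=0, draw]
FD 8: (24,0) -> (32,0) [heading=0, draw]
FD 18: (32,0) -> (50,0) [heading=0, draw]
FD 6: (50,0) -> (56,0) [heading=0, draw]
RT 180: heading 0 -> 180
RT 180: heading 180 -> 0
RT 45: heading 0 -> 315
Final: pos=(56,0), heading=315, 7 segment(s) drawn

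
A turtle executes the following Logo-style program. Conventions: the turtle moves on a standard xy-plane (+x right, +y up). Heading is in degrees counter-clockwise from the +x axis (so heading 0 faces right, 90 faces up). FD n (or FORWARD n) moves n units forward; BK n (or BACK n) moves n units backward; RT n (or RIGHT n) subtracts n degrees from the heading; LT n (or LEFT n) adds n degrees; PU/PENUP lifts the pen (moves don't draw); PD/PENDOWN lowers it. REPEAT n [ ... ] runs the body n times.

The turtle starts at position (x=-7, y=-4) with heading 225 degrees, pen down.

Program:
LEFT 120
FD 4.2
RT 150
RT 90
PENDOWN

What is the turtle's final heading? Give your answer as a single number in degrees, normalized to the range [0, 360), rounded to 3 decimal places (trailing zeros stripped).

Executing turtle program step by step:
Start: pos=(-7,-4), heading=225, pen down
LT 120: heading 225 -> 345
FD 4.2: (-7,-4) -> (-2.943,-5.087) [heading=345, draw]
RT 150: heading 345 -> 195
RT 90: heading 195 -> 105
PD: pen down
Final: pos=(-2.943,-5.087), heading=105, 1 segment(s) drawn

Answer: 105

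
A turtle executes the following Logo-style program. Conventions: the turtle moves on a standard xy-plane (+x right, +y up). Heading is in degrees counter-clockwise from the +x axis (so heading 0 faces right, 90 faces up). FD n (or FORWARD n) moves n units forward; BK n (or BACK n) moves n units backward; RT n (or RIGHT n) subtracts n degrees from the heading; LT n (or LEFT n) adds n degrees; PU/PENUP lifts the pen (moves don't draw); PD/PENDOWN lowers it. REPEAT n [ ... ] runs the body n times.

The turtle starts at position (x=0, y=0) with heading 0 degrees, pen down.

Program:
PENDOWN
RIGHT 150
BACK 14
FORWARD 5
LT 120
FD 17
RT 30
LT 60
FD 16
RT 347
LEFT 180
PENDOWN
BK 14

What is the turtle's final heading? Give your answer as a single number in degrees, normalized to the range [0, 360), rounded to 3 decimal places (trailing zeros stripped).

Executing turtle program step by step:
Start: pos=(0,0), heading=0, pen down
PD: pen down
RT 150: heading 0 -> 210
BK 14: (0,0) -> (12.124,7) [heading=210, draw]
FD 5: (12.124,7) -> (7.794,4.5) [heading=210, draw]
LT 120: heading 210 -> 330
FD 17: (7.794,4.5) -> (22.517,-4) [heading=330, draw]
RT 30: heading 330 -> 300
LT 60: heading 300 -> 0
FD 16: (22.517,-4) -> (38.517,-4) [heading=0, draw]
RT 347: heading 0 -> 13
LT 180: heading 13 -> 193
PD: pen down
BK 14: (38.517,-4) -> (52.158,-0.851) [heading=193, draw]
Final: pos=(52.158,-0.851), heading=193, 5 segment(s) drawn

Answer: 193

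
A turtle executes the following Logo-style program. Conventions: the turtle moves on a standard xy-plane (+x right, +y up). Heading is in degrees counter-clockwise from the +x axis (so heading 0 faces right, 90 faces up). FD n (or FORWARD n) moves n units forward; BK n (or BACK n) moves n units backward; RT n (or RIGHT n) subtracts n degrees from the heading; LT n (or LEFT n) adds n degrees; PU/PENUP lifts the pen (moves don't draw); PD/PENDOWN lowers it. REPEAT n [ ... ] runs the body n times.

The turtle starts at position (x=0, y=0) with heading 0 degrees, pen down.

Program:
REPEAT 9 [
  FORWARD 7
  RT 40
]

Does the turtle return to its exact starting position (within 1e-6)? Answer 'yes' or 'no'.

Answer: yes

Derivation:
Executing turtle program step by step:
Start: pos=(0,0), heading=0, pen down
REPEAT 9 [
  -- iteration 1/9 --
  FD 7: (0,0) -> (7,0) [heading=0, draw]
  RT 40: heading 0 -> 320
  -- iteration 2/9 --
  FD 7: (7,0) -> (12.362,-4.5) [heading=320, draw]
  RT 40: heading 320 -> 280
  -- iteration 3/9 --
  FD 7: (12.362,-4.5) -> (13.578,-11.393) [heading=280, draw]
  RT 40: heading 280 -> 240
  -- iteration 4/9 --
  FD 7: (13.578,-11.393) -> (10.078,-17.455) [heading=240, draw]
  RT 40: heading 240 -> 200
  -- iteration 5/9 --
  FD 7: (10.078,-17.455) -> (3.5,-19.849) [heading=200, draw]
  RT 40: heading 200 -> 160
  -- iteration 6/9 --
  FD 7: (3.5,-19.849) -> (-3.078,-17.455) [heading=160, draw]
  RT 40: heading 160 -> 120
  -- iteration 7/9 --
  FD 7: (-3.078,-17.455) -> (-6.578,-11.393) [heading=120, draw]
  RT 40: heading 120 -> 80
  -- iteration 8/9 --
  FD 7: (-6.578,-11.393) -> (-5.362,-4.5) [heading=80, draw]
  RT 40: heading 80 -> 40
  -- iteration 9/9 --
  FD 7: (-5.362,-4.5) -> (0,0) [heading=40, draw]
  RT 40: heading 40 -> 0
]
Final: pos=(0,0), heading=0, 9 segment(s) drawn

Start position: (0, 0)
Final position: (0, 0)
Distance = 0; < 1e-6 -> CLOSED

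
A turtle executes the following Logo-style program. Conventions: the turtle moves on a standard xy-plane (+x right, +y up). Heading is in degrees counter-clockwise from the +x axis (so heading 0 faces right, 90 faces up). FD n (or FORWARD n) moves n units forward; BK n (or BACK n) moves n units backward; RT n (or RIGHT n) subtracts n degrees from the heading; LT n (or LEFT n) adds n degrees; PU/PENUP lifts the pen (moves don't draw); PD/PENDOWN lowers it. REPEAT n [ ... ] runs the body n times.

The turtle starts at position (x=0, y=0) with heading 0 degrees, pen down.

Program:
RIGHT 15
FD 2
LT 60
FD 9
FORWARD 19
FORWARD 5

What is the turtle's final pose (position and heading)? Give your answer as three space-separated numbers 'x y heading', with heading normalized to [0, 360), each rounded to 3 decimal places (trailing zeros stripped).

Executing turtle program step by step:
Start: pos=(0,0), heading=0, pen down
RT 15: heading 0 -> 345
FD 2: (0,0) -> (1.932,-0.518) [heading=345, draw]
LT 60: heading 345 -> 45
FD 9: (1.932,-0.518) -> (8.296,5.846) [heading=45, draw]
FD 19: (8.296,5.846) -> (21.731,19.281) [heading=45, draw]
FD 5: (21.731,19.281) -> (25.266,22.817) [heading=45, draw]
Final: pos=(25.266,22.817), heading=45, 4 segment(s) drawn

Answer: 25.266 22.817 45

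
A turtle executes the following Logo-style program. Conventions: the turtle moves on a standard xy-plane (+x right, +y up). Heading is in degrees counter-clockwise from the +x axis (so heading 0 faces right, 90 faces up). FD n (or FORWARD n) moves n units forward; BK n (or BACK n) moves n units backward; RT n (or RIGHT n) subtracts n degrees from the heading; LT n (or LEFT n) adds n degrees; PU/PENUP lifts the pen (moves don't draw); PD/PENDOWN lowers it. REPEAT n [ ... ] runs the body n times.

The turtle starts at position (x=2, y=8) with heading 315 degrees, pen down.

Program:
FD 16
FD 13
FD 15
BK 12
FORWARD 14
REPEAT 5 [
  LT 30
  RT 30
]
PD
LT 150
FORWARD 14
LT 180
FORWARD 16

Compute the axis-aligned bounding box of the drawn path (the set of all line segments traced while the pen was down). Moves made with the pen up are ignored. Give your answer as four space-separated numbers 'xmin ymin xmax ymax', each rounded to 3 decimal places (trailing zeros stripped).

Executing turtle program step by step:
Start: pos=(2,8), heading=315, pen down
FD 16: (2,8) -> (13.314,-3.314) [heading=315, draw]
FD 13: (13.314,-3.314) -> (22.506,-12.506) [heading=315, draw]
FD 15: (22.506,-12.506) -> (33.113,-23.113) [heading=315, draw]
BK 12: (33.113,-23.113) -> (24.627,-14.627) [heading=315, draw]
FD 14: (24.627,-14.627) -> (34.527,-24.527) [heading=315, draw]
REPEAT 5 [
  -- iteration 1/5 --
  LT 30: heading 315 -> 345
  RT 30: heading 345 -> 315
  -- iteration 2/5 --
  LT 30: heading 315 -> 345
  RT 30: heading 345 -> 315
  -- iteration 3/5 --
  LT 30: heading 315 -> 345
  RT 30: heading 345 -> 315
  -- iteration 4/5 --
  LT 30: heading 315 -> 345
  RT 30: heading 345 -> 315
  -- iteration 5/5 --
  LT 30: heading 315 -> 345
  RT 30: heading 345 -> 315
]
PD: pen down
LT 150: heading 315 -> 105
FD 14: (34.527,-24.527) -> (30.903,-11.004) [heading=105, draw]
LT 180: heading 105 -> 285
FD 16: (30.903,-11.004) -> (35.045,-26.459) [heading=285, draw]
Final: pos=(35.045,-26.459), heading=285, 7 segment(s) drawn

Segment endpoints: x in {2, 13.314, 22.506, 24.627, 30.903, 33.113, 34.527, 35.045}, y in {-26.459, -24.527, -23.113, -14.627, -12.506, -11.004, -3.314, 8}
xmin=2, ymin=-26.459, xmax=35.045, ymax=8

Answer: 2 -26.459 35.045 8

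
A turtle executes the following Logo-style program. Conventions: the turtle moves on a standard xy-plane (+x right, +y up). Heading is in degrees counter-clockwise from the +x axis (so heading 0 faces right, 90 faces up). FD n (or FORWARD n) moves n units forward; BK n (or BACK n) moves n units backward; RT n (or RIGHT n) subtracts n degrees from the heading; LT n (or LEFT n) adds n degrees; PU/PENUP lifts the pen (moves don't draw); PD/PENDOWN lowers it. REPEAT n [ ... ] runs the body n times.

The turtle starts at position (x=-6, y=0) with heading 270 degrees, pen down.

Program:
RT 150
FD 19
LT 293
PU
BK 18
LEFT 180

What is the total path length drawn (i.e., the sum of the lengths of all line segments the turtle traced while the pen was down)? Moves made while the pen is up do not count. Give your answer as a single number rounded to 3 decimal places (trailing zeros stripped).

Executing turtle program step by step:
Start: pos=(-6,0), heading=270, pen down
RT 150: heading 270 -> 120
FD 19: (-6,0) -> (-15.5,16.454) [heading=120, draw]
LT 293: heading 120 -> 53
PU: pen up
BK 18: (-15.5,16.454) -> (-26.333,2.079) [heading=53, move]
LT 180: heading 53 -> 233
Final: pos=(-26.333,2.079), heading=233, 1 segment(s) drawn

Segment lengths:
  seg 1: (-6,0) -> (-15.5,16.454), length = 19
Total = 19

Answer: 19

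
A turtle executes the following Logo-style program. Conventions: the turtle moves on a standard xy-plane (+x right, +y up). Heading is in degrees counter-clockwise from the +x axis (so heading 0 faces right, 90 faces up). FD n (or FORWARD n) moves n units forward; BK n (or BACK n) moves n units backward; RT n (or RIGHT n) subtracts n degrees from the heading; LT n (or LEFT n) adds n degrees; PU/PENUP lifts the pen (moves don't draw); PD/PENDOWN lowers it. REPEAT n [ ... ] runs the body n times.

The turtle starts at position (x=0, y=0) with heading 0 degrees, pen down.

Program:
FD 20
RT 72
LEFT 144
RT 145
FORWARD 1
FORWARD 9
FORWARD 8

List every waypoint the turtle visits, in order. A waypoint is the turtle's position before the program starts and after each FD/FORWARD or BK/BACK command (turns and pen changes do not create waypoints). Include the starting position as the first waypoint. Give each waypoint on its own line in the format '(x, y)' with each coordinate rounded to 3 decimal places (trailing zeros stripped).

Executing turtle program step by step:
Start: pos=(0,0), heading=0, pen down
FD 20: (0,0) -> (20,0) [heading=0, draw]
RT 72: heading 0 -> 288
LT 144: heading 288 -> 72
RT 145: heading 72 -> 287
FD 1: (20,0) -> (20.292,-0.956) [heading=287, draw]
FD 9: (20.292,-0.956) -> (22.924,-9.563) [heading=287, draw]
FD 8: (22.924,-9.563) -> (25.263,-17.213) [heading=287, draw]
Final: pos=(25.263,-17.213), heading=287, 4 segment(s) drawn
Waypoints (5 total):
(0, 0)
(20, 0)
(20.292, -0.956)
(22.924, -9.563)
(25.263, -17.213)

Answer: (0, 0)
(20, 0)
(20.292, -0.956)
(22.924, -9.563)
(25.263, -17.213)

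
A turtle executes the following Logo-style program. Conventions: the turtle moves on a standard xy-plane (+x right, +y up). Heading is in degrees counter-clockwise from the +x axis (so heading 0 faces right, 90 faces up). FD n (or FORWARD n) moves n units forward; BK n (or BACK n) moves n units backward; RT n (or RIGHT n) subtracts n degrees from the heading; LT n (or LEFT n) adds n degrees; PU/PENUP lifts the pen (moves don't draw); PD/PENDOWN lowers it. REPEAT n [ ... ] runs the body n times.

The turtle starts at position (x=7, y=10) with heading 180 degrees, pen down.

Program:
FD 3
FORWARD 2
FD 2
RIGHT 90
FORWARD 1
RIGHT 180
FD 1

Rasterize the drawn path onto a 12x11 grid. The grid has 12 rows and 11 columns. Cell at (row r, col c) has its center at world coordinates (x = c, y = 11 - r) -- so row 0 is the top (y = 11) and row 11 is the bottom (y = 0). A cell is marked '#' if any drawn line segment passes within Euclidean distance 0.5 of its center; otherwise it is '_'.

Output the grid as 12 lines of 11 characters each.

Answer: #__________
########___
___________
___________
___________
___________
___________
___________
___________
___________
___________
___________

Derivation:
Segment 0: (7,10) -> (4,10)
Segment 1: (4,10) -> (2,10)
Segment 2: (2,10) -> (0,10)
Segment 3: (0,10) -> (0,11)
Segment 4: (0,11) -> (0,10)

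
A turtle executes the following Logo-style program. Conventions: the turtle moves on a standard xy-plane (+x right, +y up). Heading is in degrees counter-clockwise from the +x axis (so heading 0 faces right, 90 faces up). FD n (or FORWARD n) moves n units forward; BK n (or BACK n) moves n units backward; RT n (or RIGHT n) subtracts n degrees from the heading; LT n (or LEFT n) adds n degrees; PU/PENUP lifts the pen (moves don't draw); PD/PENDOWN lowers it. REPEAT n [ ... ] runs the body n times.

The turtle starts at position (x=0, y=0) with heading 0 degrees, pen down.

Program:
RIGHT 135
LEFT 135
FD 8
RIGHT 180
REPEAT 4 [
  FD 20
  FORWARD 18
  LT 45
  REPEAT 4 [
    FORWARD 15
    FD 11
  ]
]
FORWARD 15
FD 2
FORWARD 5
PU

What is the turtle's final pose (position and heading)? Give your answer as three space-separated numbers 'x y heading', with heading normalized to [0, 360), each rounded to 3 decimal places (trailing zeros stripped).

Executing turtle program step by step:
Start: pos=(0,0), heading=0, pen down
RT 135: heading 0 -> 225
LT 135: heading 225 -> 0
FD 8: (0,0) -> (8,0) [heading=0, draw]
RT 180: heading 0 -> 180
REPEAT 4 [
  -- iteration 1/4 --
  FD 20: (8,0) -> (-12,0) [heading=180, draw]
  FD 18: (-12,0) -> (-30,0) [heading=180, draw]
  LT 45: heading 180 -> 225
  REPEAT 4 [
    -- iteration 1/4 --
    FD 15: (-30,0) -> (-40.607,-10.607) [heading=225, draw]
    FD 11: (-40.607,-10.607) -> (-48.385,-18.385) [heading=225, draw]
    -- iteration 2/4 --
    FD 15: (-48.385,-18.385) -> (-58.991,-28.991) [heading=225, draw]
    FD 11: (-58.991,-28.991) -> (-66.77,-36.77) [heading=225, draw]
    -- iteration 3/4 --
    FD 15: (-66.77,-36.77) -> (-77.376,-47.376) [heading=225, draw]
    FD 11: (-77.376,-47.376) -> (-85.154,-55.154) [heading=225, draw]
    -- iteration 4/4 --
    FD 15: (-85.154,-55.154) -> (-95.761,-65.761) [heading=225, draw]
    FD 11: (-95.761,-65.761) -> (-103.539,-73.539) [heading=225, draw]
  ]
  -- iteration 2/4 --
  FD 20: (-103.539,-73.539) -> (-117.681,-87.681) [heading=225, draw]
  FD 18: (-117.681,-87.681) -> (-130.409,-100.409) [heading=225, draw]
  LT 45: heading 225 -> 270
  REPEAT 4 [
    -- iteration 1/4 --
    FD 15: (-130.409,-100.409) -> (-130.409,-115.409) [heading=270, draw]
    FD 11: (-130.409,-115.409) -> (-130.409,-126.409) [heading=270, draw]
    -- iteration 2/4 --
    FD 15: (-130.409,-126.409) -> (-130.409,-141.409) [heading=270, draw]
    FD 11: (-130.409,-141.409) -> (-130.409,-152.409) [heading=270, draw]
    -- iteration 3/4 --
    FD 15: (-130.409,-152.409) -> (-130.409,-167.409) [heading=270, draw]
    FD 11: (-130.409,-167.409) -> (-130.409,-178.409) [heading=270, draw]
    -- iteration 4/4 --
    FD 15: (-130.409,-178.409) -> (-130.409,-193.409) [heading=270, draw]
    FD 11: (-130.409,-193.409) -> (-130.409,-204.409) [heading=270, draw]
  ]
  -- iteration 3/4 --
  FD 20: (-130.409,-204.409) -> (-130.409,-224.409) [heading=270, draw]
  FD 18: (-130.409,-224.409) -> (-130.409,-242.409) [heading=270, draw]
  LT 45: heading 270 -> 315
  REPEAT 4 [
    -- iteration 1/4 --
    FD 15: (-130.409,-242.409) -> (-119.803,-253.016) [heading=315, draw]
    FD 11: (-119.803,-253.016) -> (-112.024,-260.794) [heading=315, draw]
    -- iteration 2/4 --
    FD 15: (-112.024,-260.794) -> (-101.418,-271.401) [heading=315, draw]
    FD 11: (-101.418,-271.401) -> (-93.64,-279.179) [heading=315, draw]
    -- iteration 3/4 --
    FD 15: (-93.64,-279.179) -> (-83.033,-289.785) [heading=315, draw]
    FD 11: (-83.033,-289.785) -> (-75.255,-297.563) [heading=315, draw]
    -- iteration 4/4 --
    FD 15: (-75.255,-297.563) -> (-64.648,-308.17) [heading=315, draw]
    FD 11: (-64.648,-308.17) -> (-56.87,-315.948) [heading=315, draw]
  ]
  -- iteration 4/4 --
  FD 20: (-56.87,-315.948) -> (-42.728,-330.09) [heading=315, draw]
  FD 18: (-42.728,-330.09) -> (-30,-342.818) [heading=315, draw]
  LT 45: heading 315 -> 0
  REPEAT 4 [
    -- iteration 1/4 --
    FD 15: (-30,-342.818) -> (-15,-342.818) [heading=0, draw]
    FD 11: (-15,-342.818) -> (-4,-342.818) [heading=0, draw]
    -- iteration 2/4 --
    FD 15: (-4,-342.818) -> (11,-342.818) [heading=0, draw]
    FD 11: (11,-342.818) -> (22,-342.818) [heading=0, draw]
    -- iteration 3/4 --
    FD 15: (22,-342.818) -> (37,-342.818) [heading=0, draw]
    FD 11: (37,-342.818) -> (48,-342.818) [heading=0, draw]
    -- iteration 4/4 --
    FD 15: (48,-342.818) -> (63,-342.818) [heading=0, draw]
    FD 11: (63,-342.818) -> (74,-342.818) [heading=0, draw]
  ]
]
FD 15: (74,-342.818) -> (89,-342.818) [heading=0, draw]
FD 2: (89,-342.818) -> (91,-342.818) [heading=0, draw]
FD 5: (91,-342.818) -> (96,-342.818) [heading=0, draw]
PU: pen up
Final: pos=(96,-342.818), heading=0, 44 segment(s) drawn

Answer: 96 -342.818 0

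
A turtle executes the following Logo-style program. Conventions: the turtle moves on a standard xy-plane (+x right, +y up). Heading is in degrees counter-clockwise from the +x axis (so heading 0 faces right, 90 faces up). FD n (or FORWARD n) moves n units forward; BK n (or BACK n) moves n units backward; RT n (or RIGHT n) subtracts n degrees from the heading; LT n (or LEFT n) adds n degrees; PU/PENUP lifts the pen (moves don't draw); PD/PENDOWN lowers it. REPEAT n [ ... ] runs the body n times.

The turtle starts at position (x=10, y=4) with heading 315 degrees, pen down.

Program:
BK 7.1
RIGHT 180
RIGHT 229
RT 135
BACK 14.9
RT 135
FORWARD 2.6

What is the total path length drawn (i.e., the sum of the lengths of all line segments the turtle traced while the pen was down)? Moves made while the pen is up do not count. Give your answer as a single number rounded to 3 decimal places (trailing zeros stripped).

Executing turtle program step by step:
Start: pos=(10,4), heading=315, pen down
BK 7.1: (10,4) -> (4.98,9.02) [heading=315, draw]
RT 180: heading 315 -> 135
RT 229: heading 135 -> 266
RT 135: heading 266 -> 131
BK 14.9: (4.98,9.02) -> (14.755,-2.225) [heading=131, draw]
RT 135: heading 131 -> 356
FD 2.6: (14.755,-2.225) -> (17.348,-2.406) [heading=356, draw]
Final: pos=(17.348,-2.406), heading=356, 3 segment(s) drawn

Segment lengths:
  seg 1: (10,4) -> (4.98,9.02), length = 7.1
  seg 2: (4.98,9.02) -> (14.755,-2.225), length = 14.9
  seg 3: (14.755,-2.225) -> (17.348,-2.406), length = 2.6
Total = 24.6

Answer: 24.6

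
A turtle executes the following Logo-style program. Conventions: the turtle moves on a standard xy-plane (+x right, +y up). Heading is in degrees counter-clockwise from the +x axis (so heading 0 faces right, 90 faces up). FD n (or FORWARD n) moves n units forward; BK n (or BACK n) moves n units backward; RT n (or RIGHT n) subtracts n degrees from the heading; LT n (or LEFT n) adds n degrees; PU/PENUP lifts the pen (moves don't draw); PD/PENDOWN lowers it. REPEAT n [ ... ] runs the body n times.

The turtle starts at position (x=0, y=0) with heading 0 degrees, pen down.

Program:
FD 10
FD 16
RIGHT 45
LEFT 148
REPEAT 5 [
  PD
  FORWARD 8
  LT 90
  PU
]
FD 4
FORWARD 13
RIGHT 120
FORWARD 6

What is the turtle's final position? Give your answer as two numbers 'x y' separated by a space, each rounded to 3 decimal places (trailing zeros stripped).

Executing turtle program step by step:
Start: pos=(0,0), heading=0, pen down
FD 10: (0,0) -> (10,0) [heading=0, draw]
FD 16: (10,0) -> (26,0) [heading=0, draw]
RT 45: heading 0 -> 315
LT 148: heading 315 -> 103
REPEAT 5 [
  -- iteration 1/5 --
  PD: pen down
  FD 8: (26,0) -> (24.2,7.795) [heading=103, draw]
  LT 90: heading 103 -> 193
  PU: pen up
  -- iteration 2/5 --
  PD: pen down
  FD 8: (24.2,7.795) -> (16.405,5.995) [heading=193, draw]
  LT 90: heading 193 -> 283
  PU: pen up
  -- iteration 3/5 --
  PD: pen down
  FD 8: (16.405,5.995) -> (18.205,-1.8) [heading=283, draw]
  LT 90: heading 283 -> 13
  PU: pen up
  -- iteration 4/5 --
  PD: pen down
  FD 8: (18.205,-1.8) -> (26,0) [heading=13, draw]
  LT 90: heading 13 -> 103
  PU: pen up
  -- iteration 5/5 --
  PD: pen down
  FD 8: (26,0) -> (24.2,7.795) [heading=103, draw]
  LT 90: heading 103 -> 193
  PU: pen up
]
FD 4: (24.2,7.795) -> (20.303,6.895) [heading=193, move]
FD 13: (20.303,6.895) -> (7.636,3.971) [heading=193, move]
RT 120: heading 193 -> 73
FD 6: (7.636,3.971) -> (9.39,9.709) [heading=73, move]
Final: pos=(9.39,9.709), heading=73, 7 segment(s) drawn

Answer: 9.39 9.709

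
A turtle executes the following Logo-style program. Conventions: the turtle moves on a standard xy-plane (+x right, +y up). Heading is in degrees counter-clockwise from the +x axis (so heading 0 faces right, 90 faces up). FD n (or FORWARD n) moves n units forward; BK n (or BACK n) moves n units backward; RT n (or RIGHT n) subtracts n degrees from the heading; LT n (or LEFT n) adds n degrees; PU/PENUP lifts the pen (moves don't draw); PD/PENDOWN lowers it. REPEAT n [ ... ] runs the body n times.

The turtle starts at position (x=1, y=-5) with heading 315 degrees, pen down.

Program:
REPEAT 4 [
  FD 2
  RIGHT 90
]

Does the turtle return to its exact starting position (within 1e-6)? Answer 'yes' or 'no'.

Answer: yes

Derivation:
Executing turtle program step by step:
Start: pos=(1,-5), heading=315, pen down
REPEAT 4 [
  -- iteration 1/4 --
  FD 2: (1,-5) -> (2.414,-6.414) [heading=315, draw]
  RT 90: heading 315 -> 225
  -- iteration 2/4 --
  FD 2: (2.414,-6.414) -> (1,-7.828) [heading=225, draw]
  RT 90: heading 225 -> 135
  -- iteration 3/4 --
  FD 2: (1,-7.828) -> (-0.414,-6.414) [heading=135, draw]
  RT 90: heading 135 -> 45
  -- iteration 4/4 --
  FD 2: (-0.414,-6.414) -> (1,-5) [heading=45, draw]
  RT 90: heading 45 -> 315
]
Final: pos=(1,-5), heading=315, 4 segment(s) drawn

Start position: (1, -5)
Final position: (1, -5)
Distance = 0; < 1e-6 -> CLOSED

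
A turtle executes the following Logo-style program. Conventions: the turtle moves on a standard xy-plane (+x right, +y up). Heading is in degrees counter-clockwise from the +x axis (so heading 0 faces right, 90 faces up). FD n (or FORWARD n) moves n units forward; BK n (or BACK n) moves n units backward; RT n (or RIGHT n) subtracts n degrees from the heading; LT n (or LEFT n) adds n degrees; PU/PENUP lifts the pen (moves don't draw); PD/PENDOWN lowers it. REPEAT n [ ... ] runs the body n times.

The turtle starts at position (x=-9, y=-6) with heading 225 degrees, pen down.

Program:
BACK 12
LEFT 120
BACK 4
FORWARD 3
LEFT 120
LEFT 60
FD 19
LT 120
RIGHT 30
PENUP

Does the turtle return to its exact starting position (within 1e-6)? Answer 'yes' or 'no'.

Executing turtle program step by step:
Start: pos=(-9,-6), heading=225, pen down
BK 12: (-9,-6) -> (-0.515,2.485) [heading=225, draw]
LT 120: heading 225 -> 345
BK 4: (-0.515,2.485) -> (-4.378,3.521) [heading=345, draw]
FD 3: (-4.378,3.521) -> (-1.481,2.744) [heading=345, draw]
LT 120: heading 345 -> 105
LT 60: heading 105 -> 165
FD 19: (-1.481,2.744) -> (-19.833,7.662) [heading=165, draw]
LT 120: heading 165 -> 285
RT 30: heading 285 -> 255
PU: pen up
Final: pos=(-19.833,7.662), heading=255, 4 segment(s) drawn

Start position: (-9, -6)
Final position: (-19.833, 7.662)
Distance = 17.436; >= 1e-6 -> NOT closed

Answer: no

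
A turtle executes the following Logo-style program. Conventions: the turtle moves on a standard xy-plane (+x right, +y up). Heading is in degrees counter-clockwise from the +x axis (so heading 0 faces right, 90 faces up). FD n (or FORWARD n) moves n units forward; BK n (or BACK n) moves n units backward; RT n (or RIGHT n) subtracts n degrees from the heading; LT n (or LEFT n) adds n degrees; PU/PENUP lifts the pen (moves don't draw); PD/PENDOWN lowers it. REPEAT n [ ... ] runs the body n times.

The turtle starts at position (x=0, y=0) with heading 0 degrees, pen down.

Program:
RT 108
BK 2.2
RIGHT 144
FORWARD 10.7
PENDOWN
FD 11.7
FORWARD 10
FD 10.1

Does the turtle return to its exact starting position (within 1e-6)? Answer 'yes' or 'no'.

Answer: no

Derivation:
Executing turtle program step by step:
Start: pos=(0,0), heading=0, pen down
RT 108: heading 0 -> 252
BK 2.2: (0,0) -> (0.68,2.092) [heading=252, draw]
RT 144: heading 252 -> 108
FD 10.7: (0.68,2.092) -> (-2.627,12.269) [heading=108, draw]
PD: pen down
FD 11.7: (-2.627,12.269) -> (-6.242,23.396) [heading=108, draw]
FD 10: (-6.242,23.396) -> (-9.332,32.907) [heading=108, draw]
FD 10.1: (-9.332,32.907) -> (-12.453,42.512) [heading=108, draw]
Final: pos=(-12.453,42.512), heading=108, 5 segment(s) drawn

Start position: (0, 0)
Final position: (-12.453, 42.512)
Distance = 44.299; >= 1e-6 -> NOT closed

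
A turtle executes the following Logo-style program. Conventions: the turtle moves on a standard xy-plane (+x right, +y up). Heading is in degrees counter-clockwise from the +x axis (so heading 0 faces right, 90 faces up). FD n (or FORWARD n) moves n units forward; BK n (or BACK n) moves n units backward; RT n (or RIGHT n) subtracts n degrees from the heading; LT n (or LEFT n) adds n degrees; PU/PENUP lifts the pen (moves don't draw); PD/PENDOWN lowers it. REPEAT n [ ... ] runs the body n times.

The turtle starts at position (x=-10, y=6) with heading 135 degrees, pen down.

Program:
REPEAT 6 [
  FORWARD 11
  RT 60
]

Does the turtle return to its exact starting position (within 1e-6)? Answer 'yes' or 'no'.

Answer: yes

Derivation:
Executing turtle program step by step:
Start: pos=(-10,6), heading=135, pen down
REPEAT 6 [
  -- iteration 1/6 --
  FD 11: (-10,6) -> (-17.778,13.778) [heading=135, draw]
  RT 60: heading 135 -> 75
  -- iteration 2/6 --
  FD 11: (-17.778,13.778) -> (-14.931,24.403) [heading=75, draw]
  RT 60: heading 75 -> 15
  -- iteration 3/6 --
  FD 11: (-14.931,24.403) -> (-4.306,27.25) [heading=15, draw]
  RT 60: heading 15 -> 315
  -- iteration 4/6 --
  FD 11: (-4.306,27.25) -> (3.472,19.472) [heading=315, draw]
  RT 60: heading 315 -> 255
  -- iteration 5/6 --
  FD 11: (3.472,19.472) -> (0.625,8.847) [heading=255, draw]
  RT 60: heading 255 -> 195
  -- iteration 6/6 --
  FD 11: (0.625,8.847) -> (-10,6) [heading=195, draw]
  RT 60: heading 195 -> 135
]
Final: pos=(-10,6), heading=135, 6 segment(s) drawn

Start position: (-10, 6)
Final position: (-10, 6)
Distance = 0; < 1e-6 -> CLOSED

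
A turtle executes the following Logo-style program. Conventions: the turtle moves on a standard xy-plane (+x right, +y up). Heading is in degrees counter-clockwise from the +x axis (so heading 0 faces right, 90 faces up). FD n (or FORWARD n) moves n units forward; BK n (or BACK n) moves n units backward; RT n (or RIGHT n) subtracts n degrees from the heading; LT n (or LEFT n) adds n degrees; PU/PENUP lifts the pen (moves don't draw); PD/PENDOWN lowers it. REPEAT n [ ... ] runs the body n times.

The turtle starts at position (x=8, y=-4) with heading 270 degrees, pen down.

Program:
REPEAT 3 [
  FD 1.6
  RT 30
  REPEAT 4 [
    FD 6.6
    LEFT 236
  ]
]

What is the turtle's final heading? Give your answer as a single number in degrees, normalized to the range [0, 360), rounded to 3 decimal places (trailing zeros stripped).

Answer: 132

Derivation:
Executing turtle program step by step:
Start: pos=(8,-4), heading=270, pen down
REPEAT 3 [
  -- iteration 1/3 --
  FD 1.6: (8,-4) -> (8,-5.6) [heading=270, draw]
  RT 30: heading 270 -> 240
  REPEAT 4 [
    -- iteration 1/4 --
    FD 6.6: (8,-5.6) -> (4.7,-11.316) [heading=240, draw]
    LT 236: heading 240 -> 116
    -- iteration 2/4 --
    FD 6.6: (4.7,-11.316) -> (1.807,-5.384) [heading=116, draw]
    LT 236: heading 116 -> 352
    -- iteration 3/4 --
    FD 6.6: (1.807,-5.384) -> (8.343,-6.302) [heading=352, draw]
    LT 236: heading 352 -> 228
    -- iteration 4/4 --
    FD 6.6: (8.343,-6.302) -> (3.926,-11.207) [heading=228, draw]
    LT 236: heading 228 -> 104
  ]
  -- iteration 2/3 --
  FD 1.6: (3.926,-11.207) -> (3.539,-9.655) [heading=104, draw]
  RT 30: heading 104 -> 74
  REPEAT 4 [
    -- iteration 1/4 --
    FD 6.6: (3.539,-9.655) -> (5.358,-3.31) [heading=74, draw]
    LT 236: heading 74 -> 310
    -- iteration 2/4 --
    FD 6.6: (5.358,-3.31) -> (9.601,-8.366) [heading=310, draw]
    LT 236: heading 310 -> 186
    -- iteration 3/4 --
    FD 6.6: (9.601,-8.366) -> (3.037,-9.056) [heading=186, draw]
    LT 236: heading 186 -> 62
    -- iteration 4/4 --
    FD 6.6: (3.037,-9.056) -> (6.135,-3.229) [heading=62, draw]
    LT 236: heading 62 -> 298
  ]
  -- iteration 3/3 --
  FD 1.6: (6.135,-3.229) -> (6.887,-4.641) [heading=298, draw]
  RT 30: heading 298 -> 268
  REPEAT 4 [
    -- iteration 1/4 --
    FD 6.6: (6.887,-4.641) -> (6.656,-11.237) [heading=268, draw]
    LT 236: heading 268 -> 144
    -- iteration 2/4 --
    FD 6.6: (6.656,-11.237) -> (1.317,-7.358) [heading=144, draw]
    LT 236: heading 144 -> 20
    -- iteration 3/4 --
    FD 6.6: (1.317,-7.358) -> (7.519,-5.101) [heading=20, draw]
    LT 236: heading 20 -> 256
    -- iteration 4/4 --
    FD 6.6: (7.519,-5.101) -> (5.922,-11.504) [heading=256, draw]
    LT 236: heading 256 -> 132
  ]
]
Final: pos=(5.922,-11.504), heading=132, 15 segment(s) drawn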